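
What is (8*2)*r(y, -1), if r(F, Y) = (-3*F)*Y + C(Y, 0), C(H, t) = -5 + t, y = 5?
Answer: 160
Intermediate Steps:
r(F, Y) = -5 - 3*F*Y (r(F, Y) = (-3*F)*Y + (-5 + 0) = -3*F*Y - 5 = -5 - 3*F*Y)
(8*2)*r(y, -1) = (8*2)*(-5 - 3*5*(-1)) = 16*(-5 + 15) = 16*10 = 160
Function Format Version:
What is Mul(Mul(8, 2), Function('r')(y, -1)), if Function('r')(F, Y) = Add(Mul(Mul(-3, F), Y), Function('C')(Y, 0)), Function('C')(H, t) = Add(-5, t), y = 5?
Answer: 160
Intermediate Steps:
Function('r')(F, Y) = Add(-5, Mul(-3, F, Y)) (Function('r')(F, Y) = Add(Mul(Mul(-3, F), Y), Add(-5, 0)) = Add(Mul(-3, F, Y), -5) = Add(-5, Mul(-3, F, Y)))
Mul(Mul(8, 2), Function('r')(y, -1)) = Mul(Mul(8, 2), Add(-5, Mul(-3, 5, -1))) = Mul(16, Add(-5, 15)) = Mul(16, 10) = 160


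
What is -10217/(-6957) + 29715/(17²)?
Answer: 209679968/2010573 ≈ 104.29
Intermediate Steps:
-10217/(-6957) + 29715/(17²) = -10217*(-1/6957) + 29715/289 = 10217/6957 + 29715*(1/289) = 10217/6957 + 29715/289 = 209679968/2010573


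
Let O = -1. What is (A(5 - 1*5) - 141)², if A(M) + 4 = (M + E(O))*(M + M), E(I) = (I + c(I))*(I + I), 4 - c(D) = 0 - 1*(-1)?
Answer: 21025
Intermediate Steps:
c(D) = 3 (c(D) = 4 - (0 - 1*(-1)) = 4 - (0 + 1) = 4 - 1*1 = 4 - 1 = 3)
E(I) = 2*I*(3 + I) (E(I) = (I + 3)*(I + I) = (3 + I)*(2*I) = 2*I*(3 + I))
A(M) = -4 + 2*M*(-4 + M) (A(M) = -4 + (M + 2*(-1)*(3 - 1))*(M + M) = -4 + (M + 2*(-1)*2)*(2*M) = -4 + (M - 4)*(2*M) = -4 + (-4 + M)*(2*M) = -4 + 2*M*(-4 + M))
(A(5 - 1*5) - 141)² = ((-4 - 8*(5 - 1*5) + 2*(5 - 1*5)²) - 141)² = ((-4 - 8*(5 - 5) + 2*(5 - 5)²) - 141)² = ((-4 - 8*0 + 2*0²) - 141)² = ((-4 + 0 + 2*0) - 141)² = ((-4 + 0 + 0) - 141)² = (-4 - 141)² = (-145)² = 21025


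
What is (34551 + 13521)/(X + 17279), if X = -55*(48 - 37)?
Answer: 8012/2779 ≈ 2.8831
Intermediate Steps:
X = -605 (X = -55*11 = -605)
(34551 + 13521)/(X + 17279) = (34551 + 13521)/(-605 + 17279) = 48072/16674 = 48072*(1/16674) = 8012/2779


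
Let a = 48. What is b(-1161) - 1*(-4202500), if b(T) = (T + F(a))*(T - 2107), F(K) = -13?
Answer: 8039132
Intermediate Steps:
b(T) = (-2107 + T)*(-13 + T) (b(T) = (T - 13)*(T - 2107) = (-13 + T)*(-2107 + T) = (-2107 + T)*(-13 + T))
b(-1161) - 1*(-4202500) = (27391 + (-1161)² - 2120*(-1161)) - 1*(-4202500) = (27391 + 1347921 + 2461320) + 4202500 = 3836632 + 4202500 = 8039132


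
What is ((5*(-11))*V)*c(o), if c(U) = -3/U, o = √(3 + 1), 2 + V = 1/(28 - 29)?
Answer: -495/2 ≈ -247.50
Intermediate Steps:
V = -3 (V = -2 + 1/(28 - 29) = -2 + 1/(-1) = -2 - 1 = -3)
o = 2 (o = √4 = 2)
((5*(-11))*V)*c(o) = ((5*(-11))*(-3))*(-3/2) = (-55*(-3))*(-3*½) = 165*(-3/2) = -495/2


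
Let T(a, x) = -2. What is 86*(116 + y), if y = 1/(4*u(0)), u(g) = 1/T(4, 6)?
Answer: 9933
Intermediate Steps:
u(g) = -½ (u(g) = 1/(-2) = -½)
y = -½ (y = 1/(4*(-½)) = 1/(-2) = -½ ≈ -0.50000)
86*(116 + y) = 86*(116 - ½) = 86*(231/2) = 9933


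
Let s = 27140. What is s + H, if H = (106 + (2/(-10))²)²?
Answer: 23990301/625 ≈ 38385.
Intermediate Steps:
H = 7027801/625 (H = (106 + (2*(-⅒))²)² = (106 + (-⅕)²)² = (106 + 1/25)² = (2651/25)² = 7027801/625 ≈ 11244.)
s + H = 27140 + 7027801/625 = 23990301/625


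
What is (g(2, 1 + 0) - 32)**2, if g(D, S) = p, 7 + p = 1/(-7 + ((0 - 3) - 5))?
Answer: 343396/225 ≈ 1526.2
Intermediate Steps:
p = -106/15 (p = -7 + 1/(-7 + ((0 - 3) - 5)) = -7 + 1/(-7 + (-3 - 5)) = -7 + 1/(-7 - 8) = -7 + 1/(-15) = -7 - 1/15 = -106/15 ≈ -7.0667)
g(D, S) = -106/15
(g(2, 1 + 0) - 32)**2 = (-106/15 - 32)**2 = (-586/15)**2 = 343396/225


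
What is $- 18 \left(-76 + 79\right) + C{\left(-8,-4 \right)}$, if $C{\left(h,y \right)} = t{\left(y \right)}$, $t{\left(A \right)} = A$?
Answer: $-58$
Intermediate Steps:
$C{\left(h,y \right)} = y$
$- 18 \left(-76 + 79\right) + C{\left(-8,-4 \right)} = - 18 \left(-76 + 79\right) - 4 = \left(-18\right) 3 - 4 = -54 - 4 = -58$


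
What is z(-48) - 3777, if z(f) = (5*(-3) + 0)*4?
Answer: -3837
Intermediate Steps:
z(f) = -60 (z(f) = (-15 + 0)*4 = -15*4 = -60)
z(-48) - 3777 = -60 - 3777 = -3837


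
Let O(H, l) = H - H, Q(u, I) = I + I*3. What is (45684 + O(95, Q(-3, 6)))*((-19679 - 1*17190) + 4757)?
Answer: -1467004608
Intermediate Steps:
Q(u, I) = 4*I (Q(u, I) = I + 3*I = 4*I)
O(H, l) = 0
(45684 + O(95, Q(-3, 6)))*((-19679 - 1*17190) + 4757) = (45684 + 0)*((-19679 - 1*17190) + 4757) = 45684*((-19679 - 17190) + 4757) = 45684*(-36869 + 4757) = 45684*(-32112) = -1467004608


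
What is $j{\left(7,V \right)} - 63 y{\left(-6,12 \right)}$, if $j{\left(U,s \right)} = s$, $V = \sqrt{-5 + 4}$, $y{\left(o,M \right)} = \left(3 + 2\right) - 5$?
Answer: $i \approx 1.0 i$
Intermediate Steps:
$y{\left(o,M \right)} = 0$ ($y{\left(o,M \right)} = 5 - 5 = 0$)
$V = i$ ($V = \sqrt{-1} = i \approx 1.0 i$)
$j{\left(7,V \right)} - 63 y{\left(-6,12 \right)} = i - 0 = i + 0 = i$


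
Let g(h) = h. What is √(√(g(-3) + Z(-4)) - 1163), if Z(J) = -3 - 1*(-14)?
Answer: √(-1163 + 2*√2) ≈ 34.061*I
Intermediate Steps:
Z(J) = 11 (Z(J) = -3 + 14 = 11)
√(√(g(-3) + Z(-4)) - 1163) = √(√(-3 + 11) - 1163) = √(√8 - 1163) = √(2*√2 - 1163) = √(-1163 + 2*√2)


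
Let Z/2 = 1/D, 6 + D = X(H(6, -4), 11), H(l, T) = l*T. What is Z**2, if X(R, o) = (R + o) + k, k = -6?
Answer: 4/625 ≈ 0.0064000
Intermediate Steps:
H(l, T) = T*l
X(R, o) = -6 + R + o (X(R, o) = (R + o) - 6 = -6 + R + o)
D = -25 (D = -6 + (-6 - 4*6 + 11) = -6 + (-6 - 24 + 11) = -6 - 19 = -25)
Z = -2/25 (Z = 2/(-25) = 2*(-1/25) = -2/25 ≈ -0.080000)
Z**2 = (-2/25)**2 = 4/625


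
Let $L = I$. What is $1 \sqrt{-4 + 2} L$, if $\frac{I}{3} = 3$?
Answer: $9 i \sqrt{2} \approx 12.728 i$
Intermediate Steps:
$I = 9$ ($I = 3 \cdot 3 = 9$)
$L = 9$
$1 \sqrt{-4 + 2} L = 1 \sqrt{-4 + 2} \cdot 9 = 1 \sqrt{-2} \cdot 9 = 1 i \sqrt{2} \cdot 9 = i \sqrt{2} \cdot 9 = 9 i \sqrt{2}$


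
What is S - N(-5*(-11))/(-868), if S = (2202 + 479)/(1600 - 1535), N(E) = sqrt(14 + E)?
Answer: 2681/65 + sqrt(69)/868 ≈ 41.256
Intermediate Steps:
S = 2681/65 ≈ 41.246
S - N(-5*(-11))/(-868) = 2681/65 - sqrt(14 - 5*(-11))/(-868) = 2681/65 - sqrt(14 + 55)*(-1)/868 = 2681/65 - sqrt(69)*(-1)/868 = 2681/65 - (-1)*sqrt(69)/868 = 2681/65 + sqrt(69)/868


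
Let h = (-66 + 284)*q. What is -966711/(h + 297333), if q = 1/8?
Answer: -3866844/1189441 ≈ -3.2510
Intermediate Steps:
q = ⅛ ≈ 0.12500
h = 109/4 (h = (-66 + 284)*(⅛) = 218*(⅛) = 109/4 ≈ 27.250)
-966711/(h + 297333) = -966711/(109/4 + 297333) = -966711/1189441/4 = -966711*4/1189441 = -3866844/1189441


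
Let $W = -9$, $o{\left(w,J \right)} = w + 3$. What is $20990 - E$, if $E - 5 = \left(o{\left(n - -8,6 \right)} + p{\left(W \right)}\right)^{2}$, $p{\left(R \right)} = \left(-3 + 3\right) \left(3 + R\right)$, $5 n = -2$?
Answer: $\frac{521816}{25} \approx 20873.0$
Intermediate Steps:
$n = - \frac{2}{5}$ ($n = \frac{1}{5} \left(-2\right) = - \frac{2}{5} \approx -0.4$)
$o{\left(w,J \right)} = 3 + w$
$p{\left(R \right)} = 0$ ($p{\left(R \right)} = 0 \left(3 + R\right) = 0$)
$E = \frac{2934}{25}$ ($E = 5 + \left(\left(3 - - \frac{38}{5}\right) + 0\right)^{2} = 5 + \left(\left(3 + \left(- \frac{2}{5} + 8\right)\right) + 0\right)^{2} = 5 + \left(\left(3 + \frac{38}{5}\right) + 0\right)^{2} = 5 + \left(\frac{53}{5} + 0\right)^{2} = 5 + \left(\frac{53}{5}\right)^{2} = 5 + \frac{2809}{25} = \frac{2934}{25} \approx 117.36$)
$20990 - E = 20990 - \frac{2934}{25} = \frac{521816}{25}$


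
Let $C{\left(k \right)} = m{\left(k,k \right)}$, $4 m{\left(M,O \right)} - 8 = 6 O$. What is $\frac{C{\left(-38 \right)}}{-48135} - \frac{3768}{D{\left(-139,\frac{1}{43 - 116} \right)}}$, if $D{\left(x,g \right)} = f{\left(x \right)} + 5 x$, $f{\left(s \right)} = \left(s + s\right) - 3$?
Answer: $\frac{4535659}{1174494} \approx 3.8618$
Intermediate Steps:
$m{\left(M,O \right)} = 2 + \frac{3 O}{2}$ ($m{\left(M,O \right)} = 2 + \frac{6 O}{4} = 2 + \frac{3 O}{2}$)
$C{\left(k \right)} = 2 + \frac{3 k}{2}$
$f{\left(s \right)} = -3 + 2 s$ ($f{\left(s \right)} = 2 s - 3 = -3 + 2 s$)
$D{\left(x,g \right)} = -3 + 7 x$ ($D{\left(x,g \right)} = \left(-3 + 2 x\right) + 5 x = -3 + 7 x$)
$\frac{C{\left(-38 \right)}}{-48135} - \frac{3768}{D{\left(-139,\frac{1}{43 - 116} \right)}} = \frac{2 + \frac{3}{2} \left(-38\right)}{-48135} - \frac{3768}{-3 + 7 \left(-139\right)} = \left(2 - 57\right) \left(- \frac{1}{48135}\right) - \frac{3768}{-3 - 973} = \left(-55\right) \left(- \frac{1}{48135}\right) - \frac{3768}{-976} = \frac{11}{9627} - - \frac{471}{122} = \frac{11}{9627} + \frac{471}{122} = \frac{4535659}{1174494}$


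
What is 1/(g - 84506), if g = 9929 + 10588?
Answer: -1/63989 ≈ -1.5628e-5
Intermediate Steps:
g = 20517
1/(g - 84506) = 1/(20517 - 84506) = 1/(-63989) = -1/63989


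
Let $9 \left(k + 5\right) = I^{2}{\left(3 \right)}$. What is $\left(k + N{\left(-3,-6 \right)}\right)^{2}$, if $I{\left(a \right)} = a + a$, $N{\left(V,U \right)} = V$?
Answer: $16$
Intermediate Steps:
$I{\left(a \right)} = 2 a$
$k = -1$ ($k = -5 + \frac{\left(2 \cdot 3\right)^{2}}{9} = -5 + \frac{6^{2}}{9} = -5 + \frac{1}{9} \cdot 36 = -5 + 4 = -1$)
$\left(k + N{\left(-3,-6 \right)}\right)^{2} = \left(-1 - 3\right)^{2} = \left(-4\right)^{2} = 16$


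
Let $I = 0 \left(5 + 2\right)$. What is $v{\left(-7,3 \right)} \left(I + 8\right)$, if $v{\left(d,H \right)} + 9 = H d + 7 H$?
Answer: $-72$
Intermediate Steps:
$v{\left(d,H \right)} = -9 + 7 H + H d$ ($v{\left(d,H \right)} = -9 + \left(H d + 7 H\right) = -9 + \left(7 H + H d\right) = -9 + 7 H + H d$)
$I = 0$ ($I = 0 \cdot 7 = 0$)
$v{\left(-7,3 \right)} \left(I + 8\right) = \left(-9 + 7 \cdot 3 + 3 \left(-7\right)\right) \left(0 + 8\right) = \left(-9 + 21 - 21\right) 8 = \left(-9\right) 8 = -72$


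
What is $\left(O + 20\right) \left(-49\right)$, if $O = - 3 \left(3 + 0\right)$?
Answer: $-539$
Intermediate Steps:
$O = -9$ ($O = \left(-3\right) 3 = -9$)
$\left(O + 20\right) \left(-49\right) = \left(-9 + 20\right) \left(-49\right) = 11 \left(-49\right) = -539$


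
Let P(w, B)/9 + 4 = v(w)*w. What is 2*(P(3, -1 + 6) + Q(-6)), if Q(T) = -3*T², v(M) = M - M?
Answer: -288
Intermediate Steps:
v(M) = 0
P(w, B) = -36 (P(w, B) = -36 + 9*(0*w) = -36 + 9*0 = -36 + 0 = -36)
2*(P(3, -1 + 6) + Q(-6)) = 2*(-36 - 3*(-6)²) = 2*(-36 - 3*36) = 2*(-36 - 108) = 2*(-144) = -288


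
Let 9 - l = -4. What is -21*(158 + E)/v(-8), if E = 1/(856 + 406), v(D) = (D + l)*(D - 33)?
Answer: 4187337/258710 ≈ 16.185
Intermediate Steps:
l = 13 (l = 9 - 1*(-4) = 9 + 4 = 13)
v(D) = (-33 + D)*(13 + D) (v(D) = (D + 13)*(D - 33) = (13 + D)*(-33 + D) = (-33 + D)*(13 + D))
E = 1/1262 ≈ 0.00079239
-21*(158 + E)/v(-8) = -21*(158 + 1/1262)/(-429 + (-8)² - 20*(-8)) = -4187337/(1262*(-429 + 64 + 160)) = -4187337/(1262*(-205)) = -4187337*(-1)/(1262*205) = -21*(-199397/258710) = 4187337/258710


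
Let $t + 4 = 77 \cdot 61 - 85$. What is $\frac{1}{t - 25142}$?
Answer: $- \frac{1}{20534} \approx -4.87 \cdot 10^{-5}$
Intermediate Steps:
$t = 4608$ ($t = -4 + \left(77 \cdot 61 - 85\right) = -4 + \left(4697 - 85\right) = -4 + 4612 = 4608$)
$\frac{1}{t - 25142} = \frac{1}{4608 - 25142} = \frac{1}{-20534} = - \frac{1}{20534}$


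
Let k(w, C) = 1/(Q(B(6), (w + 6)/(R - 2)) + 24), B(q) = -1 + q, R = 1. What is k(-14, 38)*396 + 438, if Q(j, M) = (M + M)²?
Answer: 30759/70 ≈ 439.41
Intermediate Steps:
Q(j, M) = 4*M² (Q(j, M) = (2*M)² = 4*M²)
k(w, C) = 1/(24 + 4*(-6 - w)²) (k(w, C) = 1/(4*((w + 6)/(1 - 2))² + 24) = 1/(4*((6 + w)/(-1))² + 24) = 1/(4*((6 + w)*(-1))² + 24) = 1/(4*(-6 - w)² + 24) = 1/(24 + 4*(-6 - w)²))
k(-14, 38)*396 + 438 = (1/(4*(6 + (6 - 14)²)))*396 + 438 = (1/(4*(6 + (-8)²)))*396 + 438 = (1/(4*(6 + 64)))*396 + 438 = ((¼)/70)*396 + 438 = ((¼)*(1/70))*396 + 438 = (1/280)*396 + 438 = 99/70 + 438 = 30759/70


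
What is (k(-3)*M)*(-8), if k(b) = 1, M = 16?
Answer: -128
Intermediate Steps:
(k(-3)*M)*(-8) = (1*16)*(-8) = 16*(-8) = -128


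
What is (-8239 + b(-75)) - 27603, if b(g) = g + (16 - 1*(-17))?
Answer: -35884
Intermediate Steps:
b(g) = 33 + g (b(g) = g + (16 + 17) = g + 33 = 33 + g)
(-8239 + b(-75)) - 27603 = (-8239 + (33 - 75)) - 27603 = (-8239 - 42) - 27603 = -8281 - 27603 = -35884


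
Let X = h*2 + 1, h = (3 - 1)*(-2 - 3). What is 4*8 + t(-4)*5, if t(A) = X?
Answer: -63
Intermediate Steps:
h = -10 (h = 2*(-5) = -10)
X = -19 (X = -10*2 + 1 = -20 + 1 = -19)
t(A) = -19
4*8 + t(-4)*5 = 4*8 - 19*5 = 32 - 95 = -63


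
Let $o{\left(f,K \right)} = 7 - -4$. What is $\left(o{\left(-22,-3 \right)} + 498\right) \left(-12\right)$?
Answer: $-6108$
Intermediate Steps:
$o{\left(f,K \right)} = 11$ ($o{\left(f,K \right)} = 7 + 4 = 11$)
$\left(o{\left(-22,-3 \right)} + 498\right) \left(-12\right) = \left(11 + 498\right) \left(-12\right) = 509 \left(-12\right) = -6108$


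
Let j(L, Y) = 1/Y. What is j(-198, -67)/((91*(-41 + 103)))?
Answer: -1/378014 ≈ -2.6454e-6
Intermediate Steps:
j(-198, -67)/((91*(-41 + 103))) = 1/((-67)*((91*(-41 + 103)))) = -1/(67*(91*62)) = -1/67/5642 = -1/67*1/5642 = -1/378014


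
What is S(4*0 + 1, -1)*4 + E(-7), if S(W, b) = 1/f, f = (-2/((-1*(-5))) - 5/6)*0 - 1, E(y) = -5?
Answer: -9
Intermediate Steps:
f = -1 (f = (-2/5 - 5*1/6)*0 - 1 = (-2*1/5 - 5/6)*0 - 1 = (-2/5 - 5/6)*0 - 1 = -37/30*0 - 1 = 0 - 1 = -1)
S(W, b) = -1 (S(W, b) = 1/(-1) = -1)
S(4*0 + 1, -1)*4 + E(-7) = -1*4 - 5 = -4 - 5 = -9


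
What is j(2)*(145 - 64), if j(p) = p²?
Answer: 324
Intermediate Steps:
j(2)*(145 - 64) = 2²*(145 - 64) = 4*81 = 324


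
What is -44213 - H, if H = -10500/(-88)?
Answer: -975311/22 ≈ -44332.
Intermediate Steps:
H = 2625/22 (H = -10500*(-1)/88 = -60*(-175/88) = 2625/22 ≈ 119.32)
-44213 - H = -44213 - 1*2625/22 = -44213 - 2625/22 = -975311/22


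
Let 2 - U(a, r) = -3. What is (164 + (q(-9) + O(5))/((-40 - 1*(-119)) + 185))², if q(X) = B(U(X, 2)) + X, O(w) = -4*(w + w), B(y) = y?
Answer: 966289/36 ≈ 26841.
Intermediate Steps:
U(a, r) = 5 (U(a, r) = 2 - 1*(-3) = 2 + 3 = 5)
O(w) = -8*w
q(X) = 5 + X
(164 + (q(-9) + O(5))/((-40 - 1*(-119)) + 185))² = (164 + ((5 - 9) - 8*5)/((-40 - 1*(-119)) + 185))² = (164 + (-4 - 40)/((-40 + 119) + 185))² = (164 - 44/(79 + 185))² = (164 - 44/264)² = (164 - 44*1/264)² = (164 - ⅙)² = (983/6)² = 966289/36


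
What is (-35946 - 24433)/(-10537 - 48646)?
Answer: 60379/59183 ≈ 1.0202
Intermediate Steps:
(-35946 - 24433)/(-10537 - 48646) = -60379/(-59183) = -60379*(-1/59183) = 60379/59183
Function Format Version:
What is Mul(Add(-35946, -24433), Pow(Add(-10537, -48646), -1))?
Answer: Rational(60379, 59183) ≈ 1.0202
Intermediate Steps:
Mul(Add(-35946, -24433), Pow(Add(-10537, -48646), -1)) = Mul(-60379, Pow(-59183, -1)) = Mul(-60379, Rational(-1, 59183)) = Rational(60379, 59183)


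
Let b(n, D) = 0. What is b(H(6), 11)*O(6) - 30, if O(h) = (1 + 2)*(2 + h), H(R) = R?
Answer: -30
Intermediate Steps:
O(h) = 6 + 3*h (O(h) = 3*(2 + h) = 6 + 3*h)
b(H(6), 11)*O(6) - 30 = 0*(6 + 3*6) - 30 = 0*(6 + 18) - 30 = 0*24 - 30 = 0 - 30 = -30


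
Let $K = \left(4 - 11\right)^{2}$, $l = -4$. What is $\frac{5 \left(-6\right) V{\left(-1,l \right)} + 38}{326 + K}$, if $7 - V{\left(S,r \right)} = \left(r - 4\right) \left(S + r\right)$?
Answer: $\frac{1028}{375} \approx 2.7413$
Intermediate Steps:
$V{\left(S,r \right)} = 7 - \left(-4 + r\right) \left(S + r\right)$ ($V{\left(S,r \right)} = 7 - \left(r - 4\right) \left(S + r\right) = 7 - \left(-4 + r\right) \left(S + r\right)$)
$K = 49$ ($K = \left(-7\right)^{2} = 49$)
$\frac{5 \left(-6\right) V{\left(-1,l \right)} + 38}{326 + K} = \frac{5 \left(-6\right) \left(7 - \left(-4\right)^{2} + 4 \left(-1\right) + 4 \left(-4\right) - \left(-1\right) \left(-4\right)\right) + 38}{326 + 49} = \frac{- 30 \left(7 - 16 - 4 - 16 - 4\right) + 38}{375} = \left(- 30 \left(7 - 16 - 4 - 16 - 4\right) + 38\right) \frac{1}{375} = \left(\left(-30\right) \left(-33\right) + 38\right) \frac{1}{375} = \left(990 + 38\right) \frac{1}{375} = 1028 \cdot \frac{1}{375} = \frac{1028}{375}$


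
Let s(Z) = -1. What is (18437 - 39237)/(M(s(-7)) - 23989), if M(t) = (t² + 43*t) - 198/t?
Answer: 20800/23833 ≈ 0.87274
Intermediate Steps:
M(t) = t² - 198/t + 43*t
(18437 - 39237)/(M(s(-7)) - 23989) = (18437 - 39237)/((-198 + (-1)²*(43 - 1))/(-1) - 23989) = -20800/(-(-198 + 1*42) - 23989) = -20800/(-(-198 + 42) - 23989) = -20800/(-1*(-156) - 23989) = -20800/(156 - 23989) = -20800/(-23833) = -20800*(-1/23833) = 20800/23833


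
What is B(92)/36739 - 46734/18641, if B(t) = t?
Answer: -1715245454/684851699 ≈ -2.5046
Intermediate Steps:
B(92)/36739 - 46734/18641 = 92/36739 - 46734/18641 = -1715245454/684851699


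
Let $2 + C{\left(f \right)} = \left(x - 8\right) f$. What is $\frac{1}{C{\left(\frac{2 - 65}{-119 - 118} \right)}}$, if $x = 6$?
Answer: $- \frac{79}{200} \approx -0.395$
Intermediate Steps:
$C{\left(f \right)} = -2 - 2 f$ ($C{\left(f \right)} = -2 + \left(6 - 8\right) f = -2 - 2 f$)
$\frac{1}{C{\left(\frac{2 - 65}{-119 - 118} \right)}} = \frac{1}{-2 - 2 \frac{2 - 65}{-119 - 118}} = \frac{1}{-2 - 2 \left(- \frac{63}{-237}\right)} = \frac{1}{-2 - 2 \left(\left(-63\right) \left(- \frac{1}{237}\right)\right)} = \frac{1}{-2 - \frac{42}{79}} = \frac{1}{- \frac{200}{79}} = - \frac{79}{200}$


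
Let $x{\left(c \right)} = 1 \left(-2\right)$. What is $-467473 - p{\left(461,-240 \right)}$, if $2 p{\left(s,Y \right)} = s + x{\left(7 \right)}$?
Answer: $- \frac{935405}{2} \approx -4.677 \cdot 10^{5}$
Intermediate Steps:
$x{\left(c \right)} = -2$
$p{\left(s,Y \right)} = -1 + \frac{s}{2}$ ($p{\left(s,Y \right)} = \frac{s - 2}{2} = \frac{-2 + s}{2} = -1 + \frac{s}{2}$)
$-467473 - p{\left(461,-240 \right)} = -467473 - \left(-1 + \frac{1}{2} \cdot 461\right) = -467473 - \left(-1 + \frac{461}{2}\right) = -467473 - \frac{459}{2} = - \frac{935405}{2}$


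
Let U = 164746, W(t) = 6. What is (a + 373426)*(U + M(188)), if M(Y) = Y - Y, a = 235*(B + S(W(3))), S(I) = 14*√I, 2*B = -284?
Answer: 56022865776 + 542014340*√6 ≈ 5.7351e+10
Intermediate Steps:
B = -142 (B = (½)*(-284) = -142)
a = -33370 + 3290*√6 (a = 235*(-142 + 14*√6) = -33370 + 3290*√6 ≈ -25311.)
M(Y) = 0
(a + 373426)*(U + M(188)) = ((-33370 + 3290*√6) + 373426)*(164746 + 0) = (340056 + 3290*√6)*164746 = 56022865776 + 542014340*√6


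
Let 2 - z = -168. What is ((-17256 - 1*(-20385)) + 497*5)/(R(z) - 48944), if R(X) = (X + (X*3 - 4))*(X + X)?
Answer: 2807/90448 ≈ 0.031034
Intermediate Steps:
z = 170 (z = 2 - 1*(-168) = 2 + 168 = 170)
R(X) = 2*X*(-4 + 4*X) (R(X) = (X + (3*X - 4))*(2*X) = (X + (-4 + 3*X))*(2*X) = (-4 + 4*X)*(2*X) = 2*X*(-4 + 4*X))
((-17256 - 1*(-20385)) + 497*5)/(R(z) - 48944) = ((-17256 - 1*(-20385)) + 497*5)/(8*170*(-1 + 170) - 48944) = ((-17256 + 20385) + 2485)/(8*170*169 - 48944) = (3129 + 2485)/(229840 - 48944) = 5614/180896 = 5614*(1/180896) = 2807/90448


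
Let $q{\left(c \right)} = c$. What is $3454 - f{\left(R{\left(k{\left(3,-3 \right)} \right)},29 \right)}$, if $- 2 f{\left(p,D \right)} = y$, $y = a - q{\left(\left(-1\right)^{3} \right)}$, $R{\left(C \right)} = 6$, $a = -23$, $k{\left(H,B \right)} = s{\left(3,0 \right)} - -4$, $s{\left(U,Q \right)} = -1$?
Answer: $3443$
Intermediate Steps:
$k{\left(H,B \right)} = 3$ ($k{\left(H,B \right)} = -1 - -4 = -1 + 4 = 3$)
$y = -22$ ($y = -23 - \left(-1\right)^{3} = -23 - -1 = -23 + 1 = -22$)
$f{\left(p,D \right)} = 11$ ($f{\left(p,D \right)} = \left(- \frac{1}{2}\right) \left(-22\right) = 11$)
$3454 - f{\left(R{\left(k{\left(3,-3 \right)} \right)},29 \right)} = 3454 - 11 = 3443$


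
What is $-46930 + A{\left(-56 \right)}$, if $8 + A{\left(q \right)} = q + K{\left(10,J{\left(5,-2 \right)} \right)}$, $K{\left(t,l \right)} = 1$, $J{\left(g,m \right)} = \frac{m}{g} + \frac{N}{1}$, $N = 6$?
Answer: $-46993$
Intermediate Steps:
$J{\left(g,m \right)} = 6 + \frac{m}{g}$ ($J{\left(g,m \right)} = \frac{m}{g} + \frac{6}{1} = \frac{m}{g} + 6 \cdot 1 = \frac{m}{g} + 6 = 6 + \frac{m}{g}$)
$A{\left(q \right)} = -7 + q$ ($A{\left(q \right)} = -8 + \left(q + 1\right) = -8 + \left(1 + q\right) = -7 + q$)
$-46930 + A{\left(-56 \right)} = -46930 - 63 = -46993$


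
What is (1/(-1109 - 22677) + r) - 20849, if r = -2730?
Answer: -560850095/23786 ≈ -23579.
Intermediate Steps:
(1/(-1109 - 22677) + r) - 20849 = (1/(-1109 - 22677) - 2730) - 20849 = (1/(-23786) - 2730) - 20849 = (-1/23786 - 2730) - 20849 = -64935781/23786 - 20849 = -560850095/23786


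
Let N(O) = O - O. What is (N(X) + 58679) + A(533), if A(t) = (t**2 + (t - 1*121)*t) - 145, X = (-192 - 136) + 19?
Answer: 562219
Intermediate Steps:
X = -309 (X = -328 + 19 = -309)
A(t) = -145 + t**2 + t*(-121 + t) (A(t) = (t**2 + (t - 121)*t) - 145 = (t**2 + (-121 + t)*t) - 145 = (t**2 + t*(-121 + t)) - 145 = -145 + t**2 + t*(-121 + t))
N(O) = 0
(N(X) + 58679) + A(533) = (0 + 58679) + (-145 - 121*533 + 2*533**2) = 58679 + (-145 - 64493 + 2*284089) = 58679 + (-145 - 64493 + 568178) = 58679 + 503540 = 562219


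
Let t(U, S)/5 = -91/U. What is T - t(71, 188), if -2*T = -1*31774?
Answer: 1128432/71 ≈ 15893.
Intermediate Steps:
T = 15887 (T = -(-1)*31774/2 = -½*(-31774) = 15887)
t(U, S) = -455/U (t(U, S) = 5*(-91/U) = -455/U)
T - t(71, 188) = 15887 - (-455)/71 = 15887 - 1*(-455/71) = 15887 + 455/71 = 1128432/71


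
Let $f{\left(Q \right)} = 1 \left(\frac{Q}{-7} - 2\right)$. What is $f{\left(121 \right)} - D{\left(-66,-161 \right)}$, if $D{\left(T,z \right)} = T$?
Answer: $\frac{327}{7} \approx 46.714$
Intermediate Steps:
$f{\left(Q \right)} = -2 - \frac{Q}{7}$ ($f{\left(Q \right)} = 1 \left(Q \left(- \frac{1}{7}\right) - 2\right) = 1 \left(- \frac{Q}{7} - 2\right) = 1 \left(-2 - \frac{Q}{7}\right) = -2 - \frac{Q}{7}$)
$f{\left(121 \right)} - D{\left(-66,-161 \right)} = \left(-2 - \frac{121}{7}\right) - -66 = \left(-2 - \frac{121}{7}\right) + 66 = - \frac{135}{7} + 66 = \frac{327}{7}$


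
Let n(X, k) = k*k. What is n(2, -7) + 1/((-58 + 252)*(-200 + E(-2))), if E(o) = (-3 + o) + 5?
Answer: 1901199/38800 ≈ 49.000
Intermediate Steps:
E(o) = 2 + o
n(X, k) = k²
n(2, -7) + 1/((-58 + 252)*(-200 + E(-2))) = (-7)² + 1/((-58 + 252)*(-200 + (2 - 2))) = 49 + 1/(194*(-200 + 0)) = 49 + 1/(194*(-200)) = 49 + 1/(-38800) = 49 - 1/38800 = 1901199/38800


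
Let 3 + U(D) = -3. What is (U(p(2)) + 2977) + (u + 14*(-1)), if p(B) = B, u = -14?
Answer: 2943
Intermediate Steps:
U(D) = -6 (U(D) = -3 - 3 = -6)
(U(p(2)) + 2977) + (u + 14*(-1)) = (-6 + 2977) + (-14 + 14*(-1)) = 2971 + (-14 - 14) = 2971 - 28 = 2943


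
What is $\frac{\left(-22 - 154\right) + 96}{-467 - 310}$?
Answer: $\frac{80}{777} \approx 0.10296$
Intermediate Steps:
$\frac{\left(-22 - 154\right) + 96}{-467 - 310} = \frac{\left(-22 - 154\right) + 96}{-777} = \left(-176 + 96\right) \left(- \frac{1}{777}\right) = \left(-80\right) \left(- \frac{1}{777}\right) = \frac{80}{777}$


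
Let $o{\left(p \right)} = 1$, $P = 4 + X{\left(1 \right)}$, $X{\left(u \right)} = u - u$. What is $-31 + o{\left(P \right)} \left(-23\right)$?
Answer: $-54$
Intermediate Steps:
$X{\left(u \right)} = 0$
$P = 4$ ($P = 4 + 0 = 4$)
$-31 + o{\left(P \right)} \left(-23\right) = -31 + 1 \left(-23\right) = -31 - 23 = -54$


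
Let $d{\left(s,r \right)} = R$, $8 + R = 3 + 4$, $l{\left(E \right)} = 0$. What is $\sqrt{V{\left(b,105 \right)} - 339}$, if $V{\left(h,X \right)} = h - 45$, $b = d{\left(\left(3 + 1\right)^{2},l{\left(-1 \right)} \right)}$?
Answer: $i \sqrt{385} \approx 19.621 i$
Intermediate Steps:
$R = -1$ ($R = -8 + \left(3 + 4\right) = -8 + 7 = -1$)
$d{\left(s,r \right)} = -1$
$b = -1$
$V{\left(h,X \right)} = -45 + h$ ($V{\left(h,X \right)} = h - 45 = -45 + h$)
$\sqrt{V{\left(b,105 \right)} - 339} = \sqrt{\left(-45 - 1\right) - 339} = \sqrt{-46 - 339} = \sqrt{-385} = i \sqrt{385}$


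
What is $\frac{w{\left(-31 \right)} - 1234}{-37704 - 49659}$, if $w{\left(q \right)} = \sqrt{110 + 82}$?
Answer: $\frac{1234}{87363} - \frac{8 \sqrt{3}}{87363} \approx 0.013966$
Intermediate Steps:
$w{\left(q \right)} = 8 \sqrt{3}$ ($w{\left(q \right)} = \sqrt{192} = 8 \sqrt{3}$)
$\frac{w{\left(-31 \right)} - 1234}{-37704 - 49659} = \frac{8 \sqrt{3} - 1234}{-37704 - 49659} = \frac{-1234 + 8 \sqrt{3}}{-87363} = \left(-1234 + 8 \sqrt{3}\right) \left(- \frac{1}{87363}\right) = \frac{1234}{87363} - \frac{8 \sqrt{3}}{87363}$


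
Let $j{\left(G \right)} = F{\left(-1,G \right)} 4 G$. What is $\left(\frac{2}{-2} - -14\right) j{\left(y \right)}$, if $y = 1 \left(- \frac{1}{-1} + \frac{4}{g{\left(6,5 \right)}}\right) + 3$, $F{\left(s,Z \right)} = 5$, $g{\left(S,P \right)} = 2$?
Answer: $1560$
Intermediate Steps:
$y = 6$ ($y = 1 \left(- \frac{1}{-1} + \frac{4}{2}\right) + 3 = 1 \left(\left(-1\right) \left(-1\right) + 4 \cdot \frac{1}{2}\right) + 3 = 1 \left(1 + 2\right) + 3 = 1 \cdot 3 + 3 = 3 + 3 = 6$)
$j{\left(G \right)} = 20 G$ ($j{\left(G \right)} = 5 \cdot 4 G = 20 G$)
$\left(\frac{2}{-2} - -14\right) j{\left(y \right)} = \left(\frac{2}{-2} - -14\right) 20 \cdot 6 = \left(2 \left(- \frac{1}{2}\right) + 14\right) 120 = \left(-1 + 14\right) 120 = 13 \cdot 120 = 1560$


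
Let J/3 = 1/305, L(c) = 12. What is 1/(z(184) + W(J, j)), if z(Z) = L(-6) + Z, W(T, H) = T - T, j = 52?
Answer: 1/196 ≈ 0.0051020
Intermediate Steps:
J = 3/305 ≈ 0.0098361
W(T, H) = 0
z(Z) = 12 + Z
1/(z(184) + W(J, j)) = 1/((12 + 184) + 0) = 1/(196 + 0) = 1/196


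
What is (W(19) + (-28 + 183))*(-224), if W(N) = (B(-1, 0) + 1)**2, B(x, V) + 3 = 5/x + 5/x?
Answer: -66976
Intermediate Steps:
B(x, V) = -3 + 10/x (B(x, V) = -3 + (5/x + 5/x) = -3 + 10/x)
W(N) = 144 (W(N) = ((-3 + 10/(-1)) + 1)**2 = ((-3 + 10*(-1)) + 1)**2 = ((-3 - 10) + 1)**2 = (-13 + 1)**2 = (-12)**2 = 144)
(W(19) + (-28 + 183))*(-224) = (144 + (-28 + 183))*(-224) = (144 + 155)*(-224) = 299*(-224) = -66976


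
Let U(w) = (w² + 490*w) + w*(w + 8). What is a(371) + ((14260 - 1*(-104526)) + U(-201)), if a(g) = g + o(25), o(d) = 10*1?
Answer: 99871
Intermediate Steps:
o(d) = 10
U(w) = w² + 490*w + w*(8 + w) (U(w) = (w² + 490*w) + w*(8 + w) = w² + 490*w + w*(8 + w))
a(g) = 10 + g (a(g) = g + 10 = 10 + g)
a(371) + ((14260 - 1*(-104526)) + U(-201)) = (10 + 371) + ((14260 - 1*(-104526)) + 2*(-201)*(249 - 201)) = 381 + ((14260 + 104526) + 2*(-201)*48) = 381 + (118786 - 19296) = 381 + 99490 = 99871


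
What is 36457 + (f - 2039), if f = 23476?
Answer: 57894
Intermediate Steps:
36457 + (f - 2039) = 36457 + (23476 - 2039) = 36457 + 21437 = 57894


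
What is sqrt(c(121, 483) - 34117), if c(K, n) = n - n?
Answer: I*sqrt(34117) ≈ 184.71*I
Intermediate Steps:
c(K, n) = 0
sqrt(c(121, 483) - 34117) = sqrt(0 - 34117) = sqrt(-34117) = I*sqrt(34117)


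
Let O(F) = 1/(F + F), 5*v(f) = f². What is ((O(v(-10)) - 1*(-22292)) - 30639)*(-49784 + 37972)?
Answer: 985944687/10 ≈ 9.8594e+7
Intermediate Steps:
v(f) = f²/5
O(F) = 1/(2*F)
((O(v(-10)) - 1*(-22292)) - 30639)*(-49784 + 37972) = ((1/(2*(((⅕)*(-10)²))) - 1*(-22292)) - 30639)*(-49784 + 37972) = ((1/(2*(((⅕)*100))) + 22292) - 30639)*(-11812) = (((½)/20 + 22292) - 30639)*(-11812) = (((½)*(1/20) + 22292) - 30639)*(-11812) = ((1/40 + 22292) - 30639)*(-11812) = (891681/40 - 30639)*(-11812) = -333879/40*(-11812) = 985944687/10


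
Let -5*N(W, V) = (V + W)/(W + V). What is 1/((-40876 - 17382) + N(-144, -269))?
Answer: -5/291291 ≈ -1.7165e-5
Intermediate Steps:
N(W, V) = -⅕ (N(W, V) = -(V + W)/(5*(W + V)) = -(V + W)/(5*(V + W)) = -⅕*1 = -⅕)
1/((-40876 - 17382) + N(-144, -269)) = 1/((-40876 - 17382) - ⅕) = 1/(-58258 - ⅕) = 1/(-291291/5) = -5/291291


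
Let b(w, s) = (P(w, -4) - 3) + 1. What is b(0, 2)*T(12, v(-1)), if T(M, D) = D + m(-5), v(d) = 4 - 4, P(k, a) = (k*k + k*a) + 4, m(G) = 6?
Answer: 12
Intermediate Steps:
P(k, a) = 4 + k² + a*k (P(k, a) = (k² + a*k) + 4 = 4 + k² + a*k)
b(w, s) = 2 + w² - 4*w (b(w, s) = ((4 + w² - 4*w) - 3) + 1 = (1 + w² - 4*w) + 1 = 2 + w² - 4*w)
v(d) = 0
T(M, D) = 6 + D (T(M, D) = D + 6 = 6 + D)
b(0, 2)*T(12, v(-1)) = (2 + 0² - 4*0)*(6 + 0) = (2 + 0 + 0)*6 = 2*6 = 12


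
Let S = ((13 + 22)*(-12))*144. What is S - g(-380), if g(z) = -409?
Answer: -60071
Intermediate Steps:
S = -60480 (S = (35*(-12))*144 = -420*144 = -60480)
S - g(-380) = -60480 - 1*(-409) = -60480 + 409 = -60071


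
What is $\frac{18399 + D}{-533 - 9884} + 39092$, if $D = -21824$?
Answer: $\frac{407224789}{10417} \approx 39092.0$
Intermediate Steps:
$\frac{18399 + D}{-533 - 9884} + 39092 = \frac{18399 - 21824}{-533 - 9884} + 39092 = - \frac{3425}{-10417} + 39092 = \left(-3425\right) \left(- \frac{1}{10417}\right) + 39092 = \frac{3425}{10417} + 39092 = \frac{407224789}{10417}$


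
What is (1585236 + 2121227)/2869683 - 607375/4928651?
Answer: 16524888859288/14143665987633 ≈ 1.1684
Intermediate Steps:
(1585236 + 2121227)/2869683 - 607375/4928651 = 3706463*(1/2869683) - 607375*1/4928651 = 3706463/2869683 - 607375/4928651 = 16524888859288/14143665987633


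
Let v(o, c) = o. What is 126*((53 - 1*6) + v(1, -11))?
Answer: 6048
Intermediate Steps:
126*((53 - 1*6) + v(1, -11)) = 126*((53 - 1*6) + 1) = 126*((53 - 6) + 1) = 126*(47 + 1) = 126*48 = 6048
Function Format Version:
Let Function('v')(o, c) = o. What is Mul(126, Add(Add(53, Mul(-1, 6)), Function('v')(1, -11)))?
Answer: 6048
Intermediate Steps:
Mul(126, Add(Add(53, Mul(-1, 6)), Function('v')(1, -11))) = Mul(126, Add(Add(53, Mul(-1, 6)), 1)) = Mul(126, Add(Add(53, -6), 1)) = Mul(126, Add(47, 1)) = Mul(126, 48) = 6048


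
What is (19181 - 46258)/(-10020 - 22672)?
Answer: 27077/32692 ≈ 0.82825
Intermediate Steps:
(19181 - 46258)/(-10020 - 22672) = -27077/(-32692) = -27077*(-1/32692) = 27077/32692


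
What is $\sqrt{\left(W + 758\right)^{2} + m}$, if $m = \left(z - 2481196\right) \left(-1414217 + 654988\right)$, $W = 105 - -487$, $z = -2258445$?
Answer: $\sqrt{3598474719289} \approx 1.897 \cdot 10^{6}$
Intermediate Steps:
$W = 592$ ($W = 105 + 487 = 592$)
$m = 3598472896789$ ($m = \left(-2258445 - 2481196\right) \left(-1414217 + 654988\right) = \left(-4739641\right) \left(-759229\right) = 3598472896789$)
$\sqrt{\left(W + 758\right)^{2} + m} = \sqrt{\left(592 + 758\right)^{2} + 3598472896789} = \sqrt{1350^{2} + 3598472896789} = \sqrt{1822500 + 3598472896789} = \sqrt{3598474719289}$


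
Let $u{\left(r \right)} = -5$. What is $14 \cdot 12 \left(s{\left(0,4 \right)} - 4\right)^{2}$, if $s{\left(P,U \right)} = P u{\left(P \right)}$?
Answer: $2688$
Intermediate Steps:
$s{\left(P,U \right)} = - 5 P$ ($s{\left(P,U \right)} = P \left(-5\right) = - 5 P$)
$14 \cdot 12 \left(s{\left(0,4 \right)} - 4\right)^{2} = 14 \cdot 12 \left(\left(-5\right) 0 - 4\right)^{2} = 168 \left(0 - 4\right)^{2} = 168 \left(-4\right)^{2} = 168 \cdot 16 = 2688$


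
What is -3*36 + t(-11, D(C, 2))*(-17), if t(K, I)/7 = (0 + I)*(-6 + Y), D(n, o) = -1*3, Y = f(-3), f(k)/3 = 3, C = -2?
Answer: 963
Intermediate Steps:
f(k) = 9 (f(k) = 3*3 = 9)
Y = 9
D(n, o) = -3
t(K, I) = 21*I (t(K, I) = 7*((0 + I)*(-6 + 9)) = 7*(I*3) = 7*(3*I) = 21*I)
-3*36 + t(-11, D(C, 2))*(-17) = -3*36 + (21*(-3))*(-17) = -108 - 63*(-17) = -108 + 1071 = 963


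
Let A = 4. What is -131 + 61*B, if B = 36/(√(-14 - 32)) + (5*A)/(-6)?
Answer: -1003/3 - 1098*I*√46/23 ≈ -334.33 - 323.78*I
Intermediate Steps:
B = -10/3 - 18*I*√46/23 (B = 36/(√(-14 - 32)) + (5*4)/(-6) = 36/(√(-46)) + 20*(-⅙) = 36/((I*√46)) - 10/3 = 36*(-I*√46/46) - 10/3 = -18*I*√46/23 - 10/3 = -10/3 - 18*I*√46/23 ≈ -3.3333 - 5.3079*I)
-131 + 61*B = -131 + 61*(-10/3 - 18*I*√46/23) = -131 + (-610/3 - 1098*I*√46/23) = -1003/3 - 1098*I*√46/23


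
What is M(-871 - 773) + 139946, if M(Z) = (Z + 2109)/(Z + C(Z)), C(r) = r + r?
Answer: 230071069/1644 ≈ 1.3995e+5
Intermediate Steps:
C(r) = 2*r
M(Z) = (2109 + Z)/(3*Z) (M(Z) = (Z + 2109)/(Z + 2*Z) = (2109 + Z)/((3*Z)) = (2109 + Z)*(1/(3*Z)) = (2109 + Z)/(3*Z))
M(-871 - 773) + 139946 = (2109 + (-871 - 773))/(3*(-871 - 773)) + 139946 = (1/3)*(2109 - 1644)/(-1644) + 139946 = (1/3)*(-1/1644)*465 + 139946 = -155/1644 + 139946 = 230071069/1644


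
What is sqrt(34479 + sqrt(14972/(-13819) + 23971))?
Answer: sqrt(6584273994519 + 13819*sqrt(4577409387863))/13819 ≈ 186.10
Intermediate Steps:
sqrt(34479 + sqrt(14972/(-13819) + 23971)) = sqrt(34479 + sqrt(14972*(-1/13819) + 23971)) = sqrt(34479 + sqrt(-14972/13819 + 23971)) = sqrt(34479 + sqrt(331240277/13819)) = sqrt(34479 + sqrt(4577409387863)/13819)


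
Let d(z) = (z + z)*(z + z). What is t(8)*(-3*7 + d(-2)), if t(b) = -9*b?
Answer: 360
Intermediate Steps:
d(z) = 4*z² (d(z) = (2*z)*(2*z) = 4*z²)
t(8)*(-3*7 + d(-2)) = (-9*8)*(-3*7 + 4*(-2)²) = -72*(-21 + 4*4) = -72*(-21 + 16) = -72*(-5) = 360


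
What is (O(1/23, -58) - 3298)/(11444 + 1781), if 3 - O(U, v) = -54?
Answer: -3241/13225 ≈ -0.24507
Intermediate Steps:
O(U, v) = 57 (O(U, v) = 3 - 1*(-54) = 3 + 54 = 57)
(O(1/23, -58) - 3298)/(11444 + 1781) = (57 - 3298)/(11444 + 1781) = -3241/13225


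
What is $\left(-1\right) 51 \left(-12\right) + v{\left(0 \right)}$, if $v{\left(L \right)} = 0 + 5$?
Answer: $617$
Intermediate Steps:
$v{\left(L \right)} = 5$
$\left(-1\right) 51 \left(-12\right) + v{\left(0 \right)} = \left(-1\right) 51 \left(-12\right) + 5 = \left(-51\right) \left(-12\right) + 5 = 612 + 5 = 617$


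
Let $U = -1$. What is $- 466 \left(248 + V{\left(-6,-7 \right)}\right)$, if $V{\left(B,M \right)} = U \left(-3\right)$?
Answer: $-116966$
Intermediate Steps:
$V{\left(B,M \right)} = 3$ ($V{\left(B,M \right)} = \left(-1\right) \left(-3\right) = 3$)
$- 466 \left(248 + V{\left(-6,-7 \right)}\right) = - 466 \left(248 + 3\right) = \left(-466\right) 251 = -116966$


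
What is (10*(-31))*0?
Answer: 0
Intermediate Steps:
(10*(-31))*0 = -310*0 = 0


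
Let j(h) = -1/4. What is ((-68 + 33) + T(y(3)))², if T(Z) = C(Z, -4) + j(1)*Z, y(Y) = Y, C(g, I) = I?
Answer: 25281/16 ≈ 1580.1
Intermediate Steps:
j(h) = -¼ (j(h) = -1*¼ = -¼)
T(Z) = -4 - Z/4
((-68 + 33) + T(y(3)))² = ((-68 + 33) + (-4 - ¼*3))² = (-35 + (-4 - ¾))² = (-35 - 19/4)² = (-159/4)² = 25281/16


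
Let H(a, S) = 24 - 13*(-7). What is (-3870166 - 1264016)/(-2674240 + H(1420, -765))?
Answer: 1711394/891375 ≈ 1.9199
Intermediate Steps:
H(a, S) = 115 (H(a, S) = 24 + 91 = 115)
(-3870166 - 1264016)/(-2674240 + H(1420, -765)) = (-3870166 - 1264016)/(-2674240 + 115) = -5134182/(-2674125) = -5134182*(-1/2674125) = 1711394/891375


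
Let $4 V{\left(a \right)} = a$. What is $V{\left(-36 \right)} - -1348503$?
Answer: $1348494$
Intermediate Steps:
$V{\left(a \right)} = \frac{a}{4}$
$V{\left(-36 \right)} - -1348503 = \frac{1}{4} \left(-36\right) - -1348503 = -9 + 1348503 = 1348494$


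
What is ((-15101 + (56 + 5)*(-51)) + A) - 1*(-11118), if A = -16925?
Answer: -24019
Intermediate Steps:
((-15101 + (56 + 5)*(-51)) + A) - 1*(-11118) = ((-15101 + (56 + 5)*(-51)) - 16925) - 1*(-11118) = ((-15101 + 61*(-51)) - 16925) + 11118 = ((-15101 - 3111) - 16925) + 11118 = (-18212 - 16925) + 11118 = -35137 + 11118 = -24019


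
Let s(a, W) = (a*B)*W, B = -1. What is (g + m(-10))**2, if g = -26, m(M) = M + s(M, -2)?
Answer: 3136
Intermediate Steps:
s(a, W) = -W*a (s(a, W) = (a*(-1))*W = (-a)*W = -W*a)
m(M) = 3*M (m(M) = M - 1*(-2)*M = M + 2*M = 3*M)
(g + m(-10))**2 = (-26 + 3*(-10))**2 = (-26 - 30)**2 = (-56)**2 = 3136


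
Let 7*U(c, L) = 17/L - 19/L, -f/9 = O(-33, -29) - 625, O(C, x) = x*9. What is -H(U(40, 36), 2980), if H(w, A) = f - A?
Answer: -4994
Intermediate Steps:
O(C, x) = 9*x
f = 7974 (f = -9*(9*(-29) - 625) = -9*(-261 - 625) = -9*(-886) = 7974)
U(c, L) = -2/(7*L) (U(c, L) = (17/L - 19/L)/7 = (-2/L)/7 = -2/(7*L))
H(w, A) = 7974 - A
-H(U(40, 36), 2980) = -(7974 - 1*2980) = -(7974 - 2980) = -1*4994 = -4994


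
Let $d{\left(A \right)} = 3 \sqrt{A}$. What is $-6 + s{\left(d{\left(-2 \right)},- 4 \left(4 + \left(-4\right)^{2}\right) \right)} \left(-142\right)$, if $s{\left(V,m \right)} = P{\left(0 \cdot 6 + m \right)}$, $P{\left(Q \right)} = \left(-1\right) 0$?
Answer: $-6$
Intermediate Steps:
$P{\left(Q \right)} = 0$
$s{\left(V,m \right)} = 0$
$-6 + s{\left(d{\left(-2 \right)},- 4 \left(4 + \left(-4\right)^{2}\right) \right)} \left(-142\right) = -6 + 0 \left(-142\right) = -6 + 0 = -6$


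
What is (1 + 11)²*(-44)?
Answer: -6336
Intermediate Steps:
(1 + 11)²*(-44) = 12²*(-44) = 144*(-44) = -6336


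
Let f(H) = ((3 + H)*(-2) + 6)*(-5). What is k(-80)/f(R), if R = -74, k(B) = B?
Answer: 4/37 ≈ 0.10811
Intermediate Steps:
f(H) = 10*H (f(H) = ((-6 - 2*H) + 6)*(-5) = -2*H*(-5) = 10*H)
k(-80)/f(R) = -80/(10*(-74)) = -80/(-740) = -80*(-1/740) = 4/37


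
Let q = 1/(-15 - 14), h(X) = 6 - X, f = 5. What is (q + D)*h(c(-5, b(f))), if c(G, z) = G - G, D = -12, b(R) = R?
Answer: -2094/29 ≈ -72.207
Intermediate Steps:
c(G, z) = 0
q = -1/29 (q = 1/(-29) = -1/29 ≈ -0.034483)
(q + D)*h(c(-5, b(f))) = (-1/29 - 12)*(6 - 1*0) = -349*(6 + 0)/29 = -349/29*6 = -2094/29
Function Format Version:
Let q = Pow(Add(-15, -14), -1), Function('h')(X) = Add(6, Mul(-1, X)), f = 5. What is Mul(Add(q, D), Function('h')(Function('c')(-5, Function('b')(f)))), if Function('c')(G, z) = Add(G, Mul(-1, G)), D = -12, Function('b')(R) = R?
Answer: Rational(-2094, 29) ≈ -72.207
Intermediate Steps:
Function('c')(G, z) = 0
q = Rational(-1, 29) (q = Pow(-29, -1) = Rational(-1, 29) ≈ -0.034483)
Mul(Add(q, D), Function('h')(Function('c')(-5, Function('b')(f)))) = Mul(Add(Rational(-1, 29), -12), Add(6, Mul(-1, 0))) = Mul(Rational(-349, 29), Add(6, 0)) = Mul(Rational(-349, 29), 6) = Rational(-2094, 29)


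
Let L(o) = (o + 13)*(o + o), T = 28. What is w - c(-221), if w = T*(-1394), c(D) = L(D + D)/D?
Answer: -37316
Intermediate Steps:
L(o) = 2*o*(13 + o) (L(o) = (13 + o)*(2*o) = 2*o*(13 + o))
c(D) = 52 + 8*D (c(D) = (2*(D + D)*(13 + (D + D)))/D = (2*(2*D)*(13 + 2*D))/D = (4*D*(13 + 2*D))/D = 52 + 8*D)
w = -39032 (w = 28*(-1394) = -39032)
w - c(-221) = -39032 - (52 + 8*(-221)) = -39032 - (52 - 1768) = -39032 - 1*(-1716) = -39032 + 1716 = -37316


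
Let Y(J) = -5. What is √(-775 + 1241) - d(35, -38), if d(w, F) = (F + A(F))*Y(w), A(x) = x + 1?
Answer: -375 + √466 ≈ -353.41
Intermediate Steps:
A(x) = 1 + x
d(w, F) = -5 - 10*F (d(w, F) = (F + (1 + F))*(-5) = (1 + 2*F)*(-5) = -5 - 10*F)
√(-775 + 1241) - d(35, -38) = √(-775 + 1241) - (-5 - 10*(-38)) = √466 - (-5 + 380) = √466 - 1*375 = √466 - 375 = -375 + √466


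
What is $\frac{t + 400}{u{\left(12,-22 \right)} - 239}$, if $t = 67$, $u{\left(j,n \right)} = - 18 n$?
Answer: $\frac{467}{157} \approx 2.9745$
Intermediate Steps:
$\frac{t + 400}{u{\left(12,-22 \right)} - 239} = \frac{67 + 400}{\left(-18\right) \left(-22\right) - 239} = \frac{467}{396 - 239} = \frac{467}{157}$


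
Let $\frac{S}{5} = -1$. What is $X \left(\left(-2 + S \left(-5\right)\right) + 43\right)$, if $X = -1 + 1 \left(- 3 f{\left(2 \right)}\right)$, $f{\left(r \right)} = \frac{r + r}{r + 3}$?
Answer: $- \frac{1122}{5} \approx -224.4$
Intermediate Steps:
$S = -5$ ($S = 5 \left(-1\right) = -5$)
$f{\left(r \right)} = \frac{2 r}{3 + r}$
$X = - \frac{17}{5}$ ($X = -1 + 1 \left(- 3 \cdot 2 \cdot 2 \frac{1}{3 + 2}\right) = -1 + 1 \left(- 3 \cdot 2 \cdot 2 \cdot \frac{1}{5}\right) = -1 + 1 \left(\left(-3\right) \frac{4}{5}\right) = -1 + 1 \left(- \frac{12}{5}\right) = -1 - \frac{12}{5} = - \frac{17}{5} \approx -3.4$)
$X \left(\left(-2 + S \left(-5\right)\right) + 43\right) = - \frac{17 \left(\left(-2 - -25\right) + 43\right)}{5} = - \frac{17 \left(\left(-2 + 25\right) + 43\right)}{5} = - \frac{17 \left(23 + 43\right)}{5} = \left(- \frac{17}{5}\right) 66 = - \frac{1122}{5}$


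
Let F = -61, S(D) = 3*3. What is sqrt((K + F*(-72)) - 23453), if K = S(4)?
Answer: 2*I*sqrt(4763) ≈ 138.03*I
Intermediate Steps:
S(D) = 9
K = 9
sqrt((K + F*(-72)) - 23453) = sqrt((9 - 61*(-72)) - 23453) = sqrt((9 + 4392) - 23453) = sqrt(4401 - 23453) = sqrt(-19052) = 2*I*sqrt(4763)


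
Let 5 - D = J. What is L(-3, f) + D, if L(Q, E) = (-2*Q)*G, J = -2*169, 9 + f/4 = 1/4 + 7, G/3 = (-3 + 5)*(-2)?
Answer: 271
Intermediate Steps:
G = -12 (G = 3*((-3 + 5)*(-2)) = 3*(2*(-2)) = 3*(-4) = -12)
f = -7 (f = -36 + 4*(1/4 + 7) = -36 + 4*(¼ + 7) = -36 + 4*(29/4) = -36 + 29 = -7)
J = -338
L(Q, E) = 24*Q (L(Q, E) = -2*Q*(-12) = 24*Q)
D = 343 (D = 5 - 1*(-338) = 5 + 338 = 343)
L(-3, f) + D = 24*(-3) + 343 = -72 + 343 = 271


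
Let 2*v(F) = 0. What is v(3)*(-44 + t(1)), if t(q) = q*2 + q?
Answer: 0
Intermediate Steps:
v(F) = 0 (v(F) = (½)*0 = 0)
t(q) = 3*q (t(q) = 2*q + q = 3*q)
v(3)*(-44 + t(1)) = 0*(-44 + 3*1) = 0*(-44 + 3) = 0*(-41) = 0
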